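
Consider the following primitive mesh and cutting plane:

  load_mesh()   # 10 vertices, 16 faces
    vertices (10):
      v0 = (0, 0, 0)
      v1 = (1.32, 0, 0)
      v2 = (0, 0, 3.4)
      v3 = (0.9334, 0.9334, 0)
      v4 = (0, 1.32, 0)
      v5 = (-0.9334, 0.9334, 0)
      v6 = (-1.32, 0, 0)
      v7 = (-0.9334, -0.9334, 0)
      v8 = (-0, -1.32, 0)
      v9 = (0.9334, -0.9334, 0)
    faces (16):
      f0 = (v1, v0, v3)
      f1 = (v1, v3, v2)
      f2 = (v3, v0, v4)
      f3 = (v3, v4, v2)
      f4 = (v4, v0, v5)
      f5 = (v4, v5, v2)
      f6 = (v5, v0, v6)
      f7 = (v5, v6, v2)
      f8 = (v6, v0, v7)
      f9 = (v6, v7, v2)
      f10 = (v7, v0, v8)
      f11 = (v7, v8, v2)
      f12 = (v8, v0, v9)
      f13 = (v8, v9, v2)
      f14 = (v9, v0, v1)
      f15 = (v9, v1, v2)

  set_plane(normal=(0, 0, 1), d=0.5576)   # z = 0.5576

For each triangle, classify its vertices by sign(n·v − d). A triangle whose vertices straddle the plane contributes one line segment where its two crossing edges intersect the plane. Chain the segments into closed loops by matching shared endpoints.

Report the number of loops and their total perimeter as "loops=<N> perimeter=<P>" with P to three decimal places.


Straddling triangles (8 of 16):
  (v1,v3,v2) [--+] → (0.780322, 0.780322, 0.5576)–(1.10352, 0, 0.5576)  len=0.8446
  (v3,v4,v2) [--+] → (0, 1.10352, 0.5576)–(0.780322, 0.780322, 0.5576)  len=0.8446
  (v4,v5,v2) [--+] → (-0.780322, 0.780322, 0.5576)–(0, 1.10352, 0.5576)  len=0.8446
  (v5,v6,v2) [--+] → (-1.10352, 0, 0.5576)–(-0.780322, 0.780322, 0.5576)  len=0.8446
  (v6,v7,v2) [--+] → (-0.780322, -0.780322, 0.5576)–(-1.10352, 0, 0.5576)  len=0.8446
  (v7,v8,v2) [--+] → (0, -1.10352, 0.5576)–(-0.780322, -0.780322, 0.5576)  len=0.8446
  (v8,v9,v2) [--+] → (0.780322, -0.780322, 0.5576)–(0, -1.10352, 0.5576)  len=0.8446
  (v9,v1,v2) [--+] → (1.10352, 0, 0.5576)–(0.780322, -0.780322, 0.5576)  len=0.8446

Chained into 1 loop(s):
  loop 1: 8 segments, perimeter = 6.7569
Total perimeter = 6.757

loops=1 perimeter=6.757


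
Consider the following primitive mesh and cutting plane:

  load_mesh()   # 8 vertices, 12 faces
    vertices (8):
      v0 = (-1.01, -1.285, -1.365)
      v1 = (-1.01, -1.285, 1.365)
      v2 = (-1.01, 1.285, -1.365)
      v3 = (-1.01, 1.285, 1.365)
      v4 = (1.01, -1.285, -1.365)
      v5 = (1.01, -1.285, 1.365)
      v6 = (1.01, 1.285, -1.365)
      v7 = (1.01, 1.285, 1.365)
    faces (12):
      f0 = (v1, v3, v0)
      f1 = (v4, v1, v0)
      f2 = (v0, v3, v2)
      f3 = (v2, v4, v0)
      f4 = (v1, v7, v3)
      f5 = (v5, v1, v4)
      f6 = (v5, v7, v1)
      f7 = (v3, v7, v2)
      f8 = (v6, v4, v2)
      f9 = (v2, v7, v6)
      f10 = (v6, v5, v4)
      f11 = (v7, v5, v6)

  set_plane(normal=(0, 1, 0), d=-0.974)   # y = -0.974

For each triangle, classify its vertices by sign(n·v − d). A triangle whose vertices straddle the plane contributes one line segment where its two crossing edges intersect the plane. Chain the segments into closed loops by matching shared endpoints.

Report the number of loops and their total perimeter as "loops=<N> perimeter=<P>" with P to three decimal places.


loops=1 perimeter=9.500

Straddling triangles (8 of 12):
  (v1,v3,v0) [-+-] → (-1.01, -0.974, 1.365)–(-1.01, -0.974, -1.03464)  len=2.3996
  (v0,v3,v2) [-++] → (-1.01, -0.974, -1.03464)–(-1.01, -0.974, -1.365)  len=0.3304
  (v2,v4,v0) [+--] → (0.765556, -0.974, -1.365)–(-1.01, -0.974, -1.365)  len=1.7756
  (v1,v7,v3) [-++] → (-0.765556, -0.974, 1.365)–(-1.01, -0.974, 1.365)  len=0.2444
  (v5,v7,v1) [-+-] → (1.01, -0.974, 1.365)–(-0.765556, -0.974, 1.365)  len=1.7756
  (v6,v4,v2) [+-+] → (1.01, -0.974, -1.365)–(0.765556, -0.974, -1.365)  len=0.2444
  (v6,v5,v4) [+--] → (1.01, -0.974, 1.03464)–(1.01, -0.974, -1.365)  len=2.3996
  (v7,v5,v6) [+-+] → (1.01, -0.974, 1.365)–(1.01, -0.974, 1.03464)  len=0.3304

Chained into 1 loop(s):
  loop 1: 8 segments, perimeter = 9.5000
Total perimeter = 9.500


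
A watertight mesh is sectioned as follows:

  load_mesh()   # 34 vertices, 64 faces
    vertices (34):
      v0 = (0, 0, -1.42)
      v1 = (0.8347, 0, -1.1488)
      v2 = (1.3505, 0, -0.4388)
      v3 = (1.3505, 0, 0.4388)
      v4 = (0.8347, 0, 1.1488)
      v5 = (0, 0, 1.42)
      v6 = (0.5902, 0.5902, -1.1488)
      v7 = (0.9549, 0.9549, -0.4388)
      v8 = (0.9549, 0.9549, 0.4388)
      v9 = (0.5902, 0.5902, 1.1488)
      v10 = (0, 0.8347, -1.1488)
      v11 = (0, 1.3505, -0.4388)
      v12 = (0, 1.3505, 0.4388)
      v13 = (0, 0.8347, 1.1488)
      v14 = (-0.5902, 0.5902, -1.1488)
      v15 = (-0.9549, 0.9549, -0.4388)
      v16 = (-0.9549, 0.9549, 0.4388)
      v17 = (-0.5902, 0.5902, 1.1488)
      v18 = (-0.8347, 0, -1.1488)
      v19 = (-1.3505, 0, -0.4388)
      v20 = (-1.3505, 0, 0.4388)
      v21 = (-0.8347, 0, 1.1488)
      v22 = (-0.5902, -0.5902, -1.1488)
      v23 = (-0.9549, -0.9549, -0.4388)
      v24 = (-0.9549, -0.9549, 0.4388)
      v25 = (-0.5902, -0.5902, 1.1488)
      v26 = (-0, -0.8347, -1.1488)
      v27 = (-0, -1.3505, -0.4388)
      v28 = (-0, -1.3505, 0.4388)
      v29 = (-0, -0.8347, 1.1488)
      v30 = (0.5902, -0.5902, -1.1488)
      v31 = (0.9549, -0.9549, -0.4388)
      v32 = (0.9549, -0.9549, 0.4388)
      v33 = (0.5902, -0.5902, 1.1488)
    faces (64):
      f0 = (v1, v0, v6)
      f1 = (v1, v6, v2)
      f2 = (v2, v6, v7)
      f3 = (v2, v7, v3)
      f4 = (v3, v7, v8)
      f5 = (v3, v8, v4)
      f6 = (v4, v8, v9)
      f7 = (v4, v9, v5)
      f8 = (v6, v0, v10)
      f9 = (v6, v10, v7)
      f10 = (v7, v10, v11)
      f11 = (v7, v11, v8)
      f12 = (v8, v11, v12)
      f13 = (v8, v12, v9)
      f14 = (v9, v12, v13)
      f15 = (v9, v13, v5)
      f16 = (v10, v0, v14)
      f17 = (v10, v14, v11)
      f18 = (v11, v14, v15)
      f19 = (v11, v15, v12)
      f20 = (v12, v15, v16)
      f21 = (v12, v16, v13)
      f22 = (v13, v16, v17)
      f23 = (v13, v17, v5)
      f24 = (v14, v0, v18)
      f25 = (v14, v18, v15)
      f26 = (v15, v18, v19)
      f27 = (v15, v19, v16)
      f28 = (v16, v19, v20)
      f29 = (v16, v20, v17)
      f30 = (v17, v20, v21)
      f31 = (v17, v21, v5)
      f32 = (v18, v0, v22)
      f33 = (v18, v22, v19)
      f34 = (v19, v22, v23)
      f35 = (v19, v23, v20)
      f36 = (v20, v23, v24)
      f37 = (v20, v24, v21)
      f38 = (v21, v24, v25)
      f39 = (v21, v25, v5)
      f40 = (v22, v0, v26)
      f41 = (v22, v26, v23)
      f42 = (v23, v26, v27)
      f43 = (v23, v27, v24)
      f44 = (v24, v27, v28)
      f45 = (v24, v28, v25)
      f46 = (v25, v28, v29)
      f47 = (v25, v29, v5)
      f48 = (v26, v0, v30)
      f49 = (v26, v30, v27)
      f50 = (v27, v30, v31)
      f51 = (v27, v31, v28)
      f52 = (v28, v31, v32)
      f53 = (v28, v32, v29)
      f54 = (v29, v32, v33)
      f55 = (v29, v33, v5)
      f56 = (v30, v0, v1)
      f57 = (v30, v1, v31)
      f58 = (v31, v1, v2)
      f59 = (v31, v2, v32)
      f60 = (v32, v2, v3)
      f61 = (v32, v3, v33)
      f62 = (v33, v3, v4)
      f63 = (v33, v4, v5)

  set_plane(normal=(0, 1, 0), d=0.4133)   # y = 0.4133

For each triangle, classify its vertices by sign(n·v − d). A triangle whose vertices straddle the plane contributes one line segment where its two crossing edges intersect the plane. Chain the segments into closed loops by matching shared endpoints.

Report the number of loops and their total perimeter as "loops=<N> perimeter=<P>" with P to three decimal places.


Straddling triangles (20 of 64):
  (v1,v0,v6) [--+] → (0.4133, 0.4133, -1.23009)–(0.663484, 0.4133, -1.1488)  len=0.2631
  (v1,v6,v2) [-+-] → (0.663484, 0.4133, -1.1488)–(0.818084, 0.4133, -0.935992)  len=0.2630
  (v2,v6,v7) [-++] → (0.818084, 0.4133, -0.935992)–(1.17928, 0.4133, -0.4388)  len=0.6145
  (v2,v7,v3) [-+-] → (1.17928, 0.4133, -0.4388)–(1.17928, 0.4133, 0.058957)  len=0.4978
  (v3,v7,v8) [-++] → (1.17928, 0.4133, 0.058957)–(1.17928, 0.4133, 0.4388)  len=0.3798
  (v3,v8,v4) [-+-] → (1.17928, 0.4133, 0.4388)–(0.886725, 0.4133, 0.841498)  len=0.4977
  (v4,v8,v9) [-++] → (0.886725, 0.4133, 0.841498)–(0.663484, 0.4133, 1.1488)  len=0.3798
  (v4,v9,v5) [-+-] → (0.663484, 0.4133, 1.1488)–(0.4133, 0.4133, 1.23009)  len=0.2631
  (v6,v0,v10) [+-+] → (0.4133, 0.4133, -1.23009)–(0, 0.4133, -1.28572)  len=0.4170
  (v9,v13,v5) [++-] → (0, 0.4133, 1.28572)–(0.4133, 0.4133, 1.23009)  len=0.4170
  (v10,v0,v14) [+-+] → (0, 0.4133, -1.28572)–(-0.4133, 0.4133, -1.23009)  len=0.4170
  (v13,v17,v5) [++-] → (-0.4133, 0.4133, 1.23009)–(0, 0.4133, 1.28572)  len=0.4170
  (v14,v0,v18) [+--] → (-0.4133, 0.4133, -1.23009)–(-0.663484, 0.4133, -1.1488)  len=0.2631
  (v14,v18,v15) [+-+] → (-0.663484, 0.4133, -1.1488)–(-0.886725, 0.4133, -0.841498)  len=0.3798
  (v15,v18,v19) [+--] → (-0.886725, 0.4133, -0.841498)–(-1.17928, 0.4133, -0.4388)  len=0.4977
  (v15,v19,v16) [+-+] → (-1.17928, 0.4133, -0.4388)–(-1.17928, 0.4133, -0.058957)  len=0.3798
  (v16,v19,v20) [+--] → (-1.17928, 0.4133, -0.058957)–(-1.17928, 0.4133, 0.4388)  len=0.4978
  (v16,v20,v17) [+-+] → (-1.17928, 0.4133, 0.4388)–(-0.818084, 0.4133, 0.935992)  len=0.6145
  (v17,v20,v21) [+--] → (-0.818084, 0.4133, 0.935992)–(-0.663484, 0.4133, 1.1488)  len=0.2630
  (v17,v21,v5) [+--] → (-0.663484, 0.4133, 1.1488)–(-0.4133, 0.4133, 1.23009)  len=0.2631

Chained into 1 loop(s):
  loop 1: 20 segments, perimeter = 7.9858
Total perimeter = 7.986

loops=1 perimeter=7.986


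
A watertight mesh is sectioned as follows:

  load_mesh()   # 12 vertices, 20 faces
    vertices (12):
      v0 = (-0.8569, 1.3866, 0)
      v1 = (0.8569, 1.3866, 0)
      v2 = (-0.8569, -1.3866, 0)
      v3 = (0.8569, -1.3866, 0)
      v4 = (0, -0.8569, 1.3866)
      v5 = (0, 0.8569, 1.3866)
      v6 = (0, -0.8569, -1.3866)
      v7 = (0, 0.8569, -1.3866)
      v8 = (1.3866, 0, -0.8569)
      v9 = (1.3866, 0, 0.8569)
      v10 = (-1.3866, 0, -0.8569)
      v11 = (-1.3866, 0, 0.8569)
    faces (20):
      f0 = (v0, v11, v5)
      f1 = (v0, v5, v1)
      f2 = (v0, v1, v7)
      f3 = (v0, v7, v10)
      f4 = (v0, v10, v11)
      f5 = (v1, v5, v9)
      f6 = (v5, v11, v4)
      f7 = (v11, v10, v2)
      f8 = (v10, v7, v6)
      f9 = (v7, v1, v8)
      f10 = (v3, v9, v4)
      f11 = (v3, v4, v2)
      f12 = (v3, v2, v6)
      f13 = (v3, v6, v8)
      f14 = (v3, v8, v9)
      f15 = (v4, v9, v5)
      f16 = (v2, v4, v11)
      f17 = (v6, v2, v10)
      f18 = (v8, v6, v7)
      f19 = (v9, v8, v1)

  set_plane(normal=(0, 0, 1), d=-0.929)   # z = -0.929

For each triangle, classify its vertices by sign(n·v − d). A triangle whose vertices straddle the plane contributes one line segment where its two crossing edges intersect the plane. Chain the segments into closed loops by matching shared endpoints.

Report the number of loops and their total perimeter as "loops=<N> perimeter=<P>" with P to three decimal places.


loops=1 perimeter=6.774

Straddling triangles (8 of 20):
  (v0,v1,v7) [++-] → (0.282791, 1.03171, -0.929)–(-0.282791, 1.03171, -0.929)  len=0.5656
  (v0,v7,v10) [+-+] → (-0.282791, 1.03171, -0.929)–(-1.19786, 0.116637, -0.929)  len=1.2941
  (v10,v7,v6) [+--] → (-1.19786, 0.116637, -0.929)–(-1.19786, -0.116637, -0.929)  len=0.2333
  (v7,v1,v8) [-++] → (0.282791, 1.03171, -0.929)–(1.19786, 0.116637, -0.929)  len=1.2941
  (v3,v2,v6) [++-] → (-0.282791, -1.03171, -0.929)–(0.282791, -1.03171, -0.929)  len=0.5656
  (v3,v6,v8) [+-+] → (0.282791, -1.03171, -0.929)–(1.19786, -0.116637, -0.929)  len=1.2941
  (v6,v2,v10) [-++] → (-0.282791, -1.03171, -0.929)–(-1.19786, -0.116637, -0.929)  len=1.2941
  (v8,v6,v7) [+--] → (1.19786, -0.116637, -0.929)–(1.19786, 0.116637, -0.929)  len=0.2333

Chained into 1 loop(s):
  loop 1: 8 segments, perimeter = 6.7741
Total perimeter = 6.774


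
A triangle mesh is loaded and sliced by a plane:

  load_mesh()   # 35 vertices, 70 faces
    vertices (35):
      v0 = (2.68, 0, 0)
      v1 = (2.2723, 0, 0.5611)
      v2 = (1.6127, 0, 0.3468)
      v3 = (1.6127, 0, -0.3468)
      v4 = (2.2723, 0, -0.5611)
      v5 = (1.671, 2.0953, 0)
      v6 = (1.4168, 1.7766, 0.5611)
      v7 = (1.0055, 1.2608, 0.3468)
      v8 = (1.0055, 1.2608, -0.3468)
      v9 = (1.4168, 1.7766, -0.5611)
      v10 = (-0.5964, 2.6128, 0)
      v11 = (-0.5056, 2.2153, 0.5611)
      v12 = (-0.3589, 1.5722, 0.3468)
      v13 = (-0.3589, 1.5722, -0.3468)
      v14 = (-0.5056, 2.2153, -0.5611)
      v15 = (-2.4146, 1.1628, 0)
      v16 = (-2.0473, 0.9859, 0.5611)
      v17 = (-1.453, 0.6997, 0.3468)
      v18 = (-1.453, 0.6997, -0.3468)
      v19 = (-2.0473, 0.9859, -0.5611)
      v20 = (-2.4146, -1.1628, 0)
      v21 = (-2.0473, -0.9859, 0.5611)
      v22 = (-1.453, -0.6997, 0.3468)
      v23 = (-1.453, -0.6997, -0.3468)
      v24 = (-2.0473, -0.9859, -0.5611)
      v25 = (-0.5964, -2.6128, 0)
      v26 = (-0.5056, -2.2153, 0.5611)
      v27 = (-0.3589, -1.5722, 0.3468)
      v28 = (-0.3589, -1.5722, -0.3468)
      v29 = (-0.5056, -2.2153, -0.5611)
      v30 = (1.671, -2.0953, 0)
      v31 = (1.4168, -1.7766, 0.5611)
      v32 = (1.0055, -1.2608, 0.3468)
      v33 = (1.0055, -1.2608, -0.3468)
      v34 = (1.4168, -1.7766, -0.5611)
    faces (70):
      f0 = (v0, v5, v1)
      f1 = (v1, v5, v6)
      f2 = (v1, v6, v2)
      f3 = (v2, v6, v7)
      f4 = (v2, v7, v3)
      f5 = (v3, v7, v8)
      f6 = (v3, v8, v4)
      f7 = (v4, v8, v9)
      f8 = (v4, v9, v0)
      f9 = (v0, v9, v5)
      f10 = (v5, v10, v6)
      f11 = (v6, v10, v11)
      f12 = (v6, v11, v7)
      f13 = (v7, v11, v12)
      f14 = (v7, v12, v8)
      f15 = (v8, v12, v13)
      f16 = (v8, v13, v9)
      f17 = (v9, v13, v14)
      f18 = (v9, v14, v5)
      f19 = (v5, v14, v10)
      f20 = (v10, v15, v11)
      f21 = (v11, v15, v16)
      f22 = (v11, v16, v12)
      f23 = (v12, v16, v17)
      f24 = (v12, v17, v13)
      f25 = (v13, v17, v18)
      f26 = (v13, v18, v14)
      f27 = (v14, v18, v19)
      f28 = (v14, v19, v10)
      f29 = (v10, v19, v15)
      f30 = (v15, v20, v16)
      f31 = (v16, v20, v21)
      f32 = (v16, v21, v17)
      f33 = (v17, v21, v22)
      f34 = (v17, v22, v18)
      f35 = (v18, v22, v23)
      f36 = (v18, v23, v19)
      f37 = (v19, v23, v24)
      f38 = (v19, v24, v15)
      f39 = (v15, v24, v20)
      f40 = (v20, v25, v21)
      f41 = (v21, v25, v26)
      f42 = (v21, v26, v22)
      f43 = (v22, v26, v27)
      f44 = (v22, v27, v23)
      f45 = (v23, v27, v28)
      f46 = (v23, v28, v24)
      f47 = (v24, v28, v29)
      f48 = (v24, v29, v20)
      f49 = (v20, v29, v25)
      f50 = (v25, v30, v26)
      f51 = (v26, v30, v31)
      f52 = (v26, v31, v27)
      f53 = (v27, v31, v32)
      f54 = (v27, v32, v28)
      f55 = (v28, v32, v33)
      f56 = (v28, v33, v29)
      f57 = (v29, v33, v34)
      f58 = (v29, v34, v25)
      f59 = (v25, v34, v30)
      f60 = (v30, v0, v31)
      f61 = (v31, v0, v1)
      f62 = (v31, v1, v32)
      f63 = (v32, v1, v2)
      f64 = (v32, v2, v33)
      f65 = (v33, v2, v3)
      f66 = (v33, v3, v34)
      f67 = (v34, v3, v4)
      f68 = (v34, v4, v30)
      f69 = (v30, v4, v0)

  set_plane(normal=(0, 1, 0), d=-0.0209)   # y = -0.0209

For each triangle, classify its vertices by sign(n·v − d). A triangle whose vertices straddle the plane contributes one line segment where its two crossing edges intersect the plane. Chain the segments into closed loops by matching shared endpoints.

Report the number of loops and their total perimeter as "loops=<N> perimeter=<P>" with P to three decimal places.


loops=2 perimeter=6.766

Straddling triangles (20 of 70):
  (v15,v20,v16) [+-+] → (-2.4146, -0.0209, 0)–(-2.2194, -0.0209, 0.29819)  len=0.3564
  (v16,v20,v21) [+--] → (-2.2194, -0.0209, 0.29819)–(-2.0473, -0.0209, 0.5611)  len=0.3142
  (v16,v21,v17) [+-+] → (-2.0473, -0.0209, 0.5611)–(-1.70707, -0.0209, 0.438414)  len=0.3617
  (v17,v21,v22) [+--] → (-1.70707, -0.0209, 0.438414)–(-1.453, -0.0209, 0.3468)  len=0.2701
  (v17,v22,v18) [+-+] → (-1.453, -0.0209, 0.3468)–(-1.453, -0.0209, 0.0103589)  len=0.3364
  (v18,v22,v23) [+--] → (-1.453, -0.0209, 0.0103589)–(-1.453, -0.0209, -0.3468)  len=0.3572
  (v18,v23,v19) [+-+] → (-1.453, -0.0209, -0.3468)–(-1.69233, -0.0209, -0.4331)  len=0.2544
  (v19,v23,v24) [+--] → (-1.69233, -0.0209, -0.4331)–(-2.0473, -0.0209, -0.5611)  len=0.3773
  (v19,v24,v15) [+-+] → (-2.0473, -0.0209, -0.5611)–(-2.21226, -0.0209, -0.309105)  len=0.3012
  (v15,v24,v20) [+--] → (-2.21226, -0.0209, -0.309105)–(-2.4146, -0.0209, 0)  len=0.3694
  (v30,v0,v31) [-+-] → (2.66994, -0.0209, 0)–(2.66514, -0.0209, 0.0066008)  len=0.0082
  (v31,v0,v1) [-++] → (2.66514, -0.0209, 0.0066008)–(2.26224, -0.0209, 0.5611)  len=0.6854
  (v31,v1,v32) [-+-] → (2.26224, -0.0209, 0.5611)–(2.2513, -0.0209, 0.557548)  len=0.0115
  (v32,v1,v2) [-++] → (2.2513, -0.0209, 0.557548)–(1.60263, -0.0209, 0.3468)  len=0.6820
  (v32,v2,v33) [-+-] → (1.60263, -0.0209, 0.3468)–(1.60263, -0.0209, 0.335302)  len=0.0115
  (v33,v2,v3) [-++] → (1.60263, -0.0209, 0.335302)–(1.60263, -0.0209, -0.3468)  len=0.6821
  (v33,v3,v34) [-+-] → (1.60263, -0.0209, -0.3468)–(1.6104, -0.0209, -0.349321)  len=0.0082
  (v34,v3,v4) [-++] → (1.6104, -0.0209, -0.349321)–(2.26224, -0.0209, -0.5611)  len=0.6854
  (v34,v4,v30) [-+-] → (2.26224, -0.0209, -0.5611)–(2.2663, -0.0209, -0.555503)  len=0.0069
  (v30,v4,v0) [-++] → (2.2663, -0.0209, -0.555503)–(2.66994, -0.0209, 0)  len=0.6867

Chained into 2 loop(s):
  loop 1: 10 segments, perimeter = 3.2984
  loop 2: 10 segments, perimeter = 3.4678
Total perimeter = 6.766


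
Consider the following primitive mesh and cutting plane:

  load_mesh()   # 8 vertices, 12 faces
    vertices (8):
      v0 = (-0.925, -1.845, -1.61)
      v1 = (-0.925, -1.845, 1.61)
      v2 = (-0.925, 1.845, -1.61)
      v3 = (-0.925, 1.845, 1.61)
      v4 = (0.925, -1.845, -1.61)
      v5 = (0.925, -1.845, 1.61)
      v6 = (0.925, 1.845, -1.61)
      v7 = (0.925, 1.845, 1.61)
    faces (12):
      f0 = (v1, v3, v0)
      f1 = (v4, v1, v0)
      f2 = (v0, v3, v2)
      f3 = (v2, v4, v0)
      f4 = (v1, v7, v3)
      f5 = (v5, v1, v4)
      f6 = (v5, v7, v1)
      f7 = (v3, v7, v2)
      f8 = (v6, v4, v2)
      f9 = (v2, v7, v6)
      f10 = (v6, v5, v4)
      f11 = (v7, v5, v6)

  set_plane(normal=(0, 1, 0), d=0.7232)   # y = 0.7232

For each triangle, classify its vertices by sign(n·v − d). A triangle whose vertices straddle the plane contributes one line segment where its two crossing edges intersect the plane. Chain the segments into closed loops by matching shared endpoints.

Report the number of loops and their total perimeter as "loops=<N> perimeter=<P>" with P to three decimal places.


Straddling triangles (8 of 12):
  (v1,v3,v0) [-+-] → (-0.925, 0.7232, 1.61)–(-0.925, 0.7232, 0.631085)  len=0.9789
  (v0,v3,v2) [-++] → (-0.925, 0.7232, 0.631085)–(-0.925, 0.7232, -1.61)  len=2.2411
  (v2,v4,v0) [+--] → (-0.36258, 0.7232, -1.61)–(-0.925, 0.7232, -1.61)  len=0.5624
  (v1,v7,v3) [-++] → (0.36258, 0.7232, 1.61)–(-0.925, 0.7232, 1.61)  len=1.2876
  (v5,v7,v1) [-+-] → (0.925, 0.7232, 1.61)–(0.36258, 0.7232, 1.61)  len=0.5624
  (v6,v4,v2) [+-+] → (0.925, 0.7232, -1.61)–(-0.36258, 0.7232, -1.61)  len=1.2876
  (v6,v5,v4) [+--] → (0.925, 0.7232, -0.631085)–(0.925, 0.7232, -1.61)  len=0.9789
  (v7,v5,v6) [+-+] → (0.925, 0.7232, 1.61)–(0.925, 0.7232, -0.631085)  len=2.2411

Chained into 1 loop(s):
  loop 1: 8 segments, perimeter = 10.1400
Total perimeter = 10.140

loops=1 perimeter=10.140


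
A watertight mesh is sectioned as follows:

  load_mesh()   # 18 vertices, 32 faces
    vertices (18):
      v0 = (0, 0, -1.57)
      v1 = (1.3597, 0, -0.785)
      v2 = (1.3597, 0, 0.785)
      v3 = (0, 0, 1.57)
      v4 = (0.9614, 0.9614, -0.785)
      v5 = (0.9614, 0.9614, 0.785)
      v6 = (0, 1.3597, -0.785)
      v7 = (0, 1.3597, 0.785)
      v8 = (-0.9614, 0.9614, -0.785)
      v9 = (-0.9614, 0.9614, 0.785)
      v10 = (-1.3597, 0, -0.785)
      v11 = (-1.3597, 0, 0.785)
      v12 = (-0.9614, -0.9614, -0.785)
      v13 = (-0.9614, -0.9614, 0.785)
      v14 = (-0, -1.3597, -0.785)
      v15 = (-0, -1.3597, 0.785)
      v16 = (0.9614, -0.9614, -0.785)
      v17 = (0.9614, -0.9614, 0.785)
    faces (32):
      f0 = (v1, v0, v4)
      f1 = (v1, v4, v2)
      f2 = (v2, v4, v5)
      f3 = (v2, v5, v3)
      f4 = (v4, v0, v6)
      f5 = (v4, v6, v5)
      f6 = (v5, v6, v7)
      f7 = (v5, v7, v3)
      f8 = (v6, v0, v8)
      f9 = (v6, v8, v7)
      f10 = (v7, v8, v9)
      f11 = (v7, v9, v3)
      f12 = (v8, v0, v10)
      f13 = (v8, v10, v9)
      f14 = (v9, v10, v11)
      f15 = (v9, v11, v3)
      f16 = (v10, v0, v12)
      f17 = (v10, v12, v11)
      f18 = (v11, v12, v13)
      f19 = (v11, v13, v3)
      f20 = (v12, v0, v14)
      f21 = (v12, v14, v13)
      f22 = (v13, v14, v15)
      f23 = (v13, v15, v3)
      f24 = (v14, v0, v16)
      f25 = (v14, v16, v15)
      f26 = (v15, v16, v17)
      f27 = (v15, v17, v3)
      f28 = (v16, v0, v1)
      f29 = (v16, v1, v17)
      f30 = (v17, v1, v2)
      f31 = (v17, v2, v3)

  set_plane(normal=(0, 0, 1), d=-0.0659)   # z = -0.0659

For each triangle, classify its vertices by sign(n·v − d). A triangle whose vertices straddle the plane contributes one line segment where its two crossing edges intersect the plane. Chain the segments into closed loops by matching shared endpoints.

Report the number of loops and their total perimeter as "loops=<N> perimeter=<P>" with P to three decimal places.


Straddling triangles (16 of 32):
  (v1,v4,v2) [--+] → (1.14383, 0.521054, -0.0659)–(1.3597, 0, -0.0659)  len=0.5640
  (v2,v4,v5) [+-+] → (1.14383, 0.521054, -0.0659)–(0.9614, 0.9614, -0.0659)  len=0.4766
  (v4,v6,v5) [--+] → (0.440346, 1.17727, -0.0659)–(0.9614, 0.9614, -0.0659)  len=0.5640
  (v5,v6,v7) [+-+] → (0.440346, 1.17727, -0.0659)–(0, 1.3597, -0.0659)  len=0.4766
  (v6,v8,v7) [--+] → (-0.521054, 1.14383, -0.0659)–(0, 1.3597, -0.0659)  len=0.5640
  (v7,v8,v9) [+-+] → (-0.521054, 1.14383, -0.0659)–(-0.9614, 0.9614, -0.0659)  len=0.4766
  (v8,v10,v9) [--+] → (-1.17727, 0.440346, -0.0659)–(-0.9614, 0.9614, -0.0659)  len=0.5640
  (v9,v10,v11) [+-+] → (-1.17727, 0.440346, -0.0659)–(-1.3597, 0, -0.0659)  len=0.4766
  (v10,v12,v11) [--+] → (-1.14383, -0.521054, -0.0659)–(-1.3597, 0, -0.0659)  len=0.5640
  (v11,v12,v13) [+-+] → (-1.14383, -0.521054, -0.0659)–(-0.9614, -0.9614, -0.0659)  len=0.4766
  (v12,v14,v13) [--+] → (-0.440346, -1.17727, -0.0659)–(-0.9614, -0.9614, -0.0659)  len=0.5640
  (v13,v14,v15) [+-+] → (-0.440346, -1.17727, -0.0659)–(0, -1.3597, -0.0659)  len=0.4766
  (v14,v16,v15) [--+] → (0.521054, -1.14383, -0.0659)–(0, -1.3597, -0.0659)  len=0.5640
  (v15,v16,v17) [+-+] → (0.521054, -1.14383, -0.0659)–(0.9614, -0.9614, -0.0659)  len=0.4766
  (v16,v1,v17) [--+] → (1.17727, -0.440346, -0.0659)–(0.9614, -0.9614, -0.0659)  len=0.5640
  (v17,v1,v2) [+-+] → (1.17727, -0.440346, -0.0659)–(1.3597, 0, -0.0659)  len=0.4766

Chained into 1 loop(s):
  loop 1: 16 segments, perimeter = 8.3251
Total perimeter = 8.325

loops=1 perimeter=8.325


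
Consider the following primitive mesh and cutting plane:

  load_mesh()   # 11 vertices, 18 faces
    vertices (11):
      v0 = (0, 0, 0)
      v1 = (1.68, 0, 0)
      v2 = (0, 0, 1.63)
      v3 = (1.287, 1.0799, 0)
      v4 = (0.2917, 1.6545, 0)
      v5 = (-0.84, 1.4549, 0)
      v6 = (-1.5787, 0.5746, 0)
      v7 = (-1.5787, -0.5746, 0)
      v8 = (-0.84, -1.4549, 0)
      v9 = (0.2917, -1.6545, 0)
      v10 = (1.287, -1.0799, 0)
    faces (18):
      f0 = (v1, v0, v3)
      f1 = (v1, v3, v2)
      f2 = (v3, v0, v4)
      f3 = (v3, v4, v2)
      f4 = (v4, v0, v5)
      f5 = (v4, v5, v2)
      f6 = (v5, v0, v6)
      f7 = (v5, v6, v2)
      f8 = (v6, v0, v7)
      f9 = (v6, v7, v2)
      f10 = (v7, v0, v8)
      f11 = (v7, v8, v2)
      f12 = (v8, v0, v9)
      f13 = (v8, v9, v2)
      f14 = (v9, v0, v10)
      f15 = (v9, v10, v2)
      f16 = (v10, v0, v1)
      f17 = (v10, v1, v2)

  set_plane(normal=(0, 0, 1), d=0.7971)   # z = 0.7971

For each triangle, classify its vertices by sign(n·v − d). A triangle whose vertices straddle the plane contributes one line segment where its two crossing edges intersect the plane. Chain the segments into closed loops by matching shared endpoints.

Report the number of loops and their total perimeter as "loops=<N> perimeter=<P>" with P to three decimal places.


Straddling triangles (9 of 18):
  (v1,v3,v2) [--+] → (0.657633, 0.551809, 0.7971)–(0.858449, 0, 0.7971)  len=0.5872
  (v3,v4,v2) [--+] → (0.149053, 0.845419, 0.7971)–(0.657633, 0.551809, 0.7971)  len=0.5872
  (v4,v5,v2) [--+] → (-0.429225, 0.743427, 0.7971)–(0.149053, 0.845419, 0.7971)  len=0.5872
  (v5,v6,v2) [--+] → (-0.806687, 0.29361, 0.7971)–(-0.429225, 0.743427, 0.7971)  len=0.5872
  (v6,v7,v2) [--+] → (-0.806687, -0.29361, 0.7971)–(-0.806687, 0.29361, 0.7971)  len=0.5872
  (v7,v8,v2) [--+] → (-0.429225, -0.743427, 0.7971)–(-0.806687, -0.29361, 0.7971)  len=0.5872
  (v8,v9,v2) [--+] → (0.149053, -0.845419, 0.7971)–(-0.429225, -0.743427, 0.7971)  len=0.5872
  (v9,v10,v2) [--+] → (0.657633, -0.551809, 0.7971)–(0.149053, -0.845419, 0.7971)  len=0.5872
  (v10,v1,v2) [--+] → (0.858449, 0, 0.7971)–(0.657633, -0.551809, 0.7971)  len=0.5872

Chained into 1 loop(s):
  loop 1: 9 segments, perimeter = 5.2850
Total perimeter = 5.285

loops=1 perimeter=5.285


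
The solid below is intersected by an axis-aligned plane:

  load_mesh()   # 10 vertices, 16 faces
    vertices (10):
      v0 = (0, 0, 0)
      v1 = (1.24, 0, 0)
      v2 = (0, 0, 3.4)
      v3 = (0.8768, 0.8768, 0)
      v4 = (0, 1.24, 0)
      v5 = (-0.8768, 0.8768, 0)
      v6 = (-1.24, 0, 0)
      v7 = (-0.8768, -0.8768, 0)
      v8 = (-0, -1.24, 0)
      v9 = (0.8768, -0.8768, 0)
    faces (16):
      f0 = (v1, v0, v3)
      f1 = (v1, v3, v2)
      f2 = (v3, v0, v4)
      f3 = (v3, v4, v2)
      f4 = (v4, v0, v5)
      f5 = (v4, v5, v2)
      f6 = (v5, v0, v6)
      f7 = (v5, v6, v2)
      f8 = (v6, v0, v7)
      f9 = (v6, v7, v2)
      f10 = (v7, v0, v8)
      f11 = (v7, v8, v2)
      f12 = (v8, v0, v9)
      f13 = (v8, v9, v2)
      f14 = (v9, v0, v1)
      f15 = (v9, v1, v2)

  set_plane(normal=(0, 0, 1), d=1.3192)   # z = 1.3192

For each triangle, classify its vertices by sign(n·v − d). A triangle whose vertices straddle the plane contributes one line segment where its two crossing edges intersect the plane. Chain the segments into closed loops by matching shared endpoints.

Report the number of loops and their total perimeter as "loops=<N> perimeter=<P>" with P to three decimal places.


Straddling triangles (8 of 16):
  (v1,v3,v2) [--+] → (0.536602, 0.536602, 1.3192)–(0.75888, 0, 1.3192)  len=0.5808
  (v3,v4,v2) [--+] → (0, 0.75888, 1.3192)–(0.536602, 0.536602, 1.3192)  len=0.5808
  (v4,v5,v2) [--+] → (-0.536602, 0.536602, 1.3192)–(0, 0.75888, 1.3192)  len=0.5808
  (v5,v6,v2) [--+] → (-0.75888, 0, 1.3192)–(-0.536602, 0.536602, 1.3192)  len=0.5808
  (v6,v7,v2) [--+] → (-0.536602, -0.536602, 1.3192)–(-0.75888, 0, 1.3192)  len=0.5808
  (v7,v8,v2) [--+] → (0, -0.75888, 1.3192)–(-0.536602, -0.536602, 1.3192)  len=0.5808
  (v8,v9,v2) [--+] → (0.536602, -0.536602, 1.3192)–(0, -0.75888, 1.3192)  len=0.5808
  (v9,v1,v2) [--+] → (0.75888, 0, 1.3192)–(0.536602, -0.536602, 1.3192)  len=0.5808

Chained into 1 loop(s):
  loop 1: 8 segments, perimeter = 4.6465
Total perimeter = 4.647

loops=1 perimeter=4.647


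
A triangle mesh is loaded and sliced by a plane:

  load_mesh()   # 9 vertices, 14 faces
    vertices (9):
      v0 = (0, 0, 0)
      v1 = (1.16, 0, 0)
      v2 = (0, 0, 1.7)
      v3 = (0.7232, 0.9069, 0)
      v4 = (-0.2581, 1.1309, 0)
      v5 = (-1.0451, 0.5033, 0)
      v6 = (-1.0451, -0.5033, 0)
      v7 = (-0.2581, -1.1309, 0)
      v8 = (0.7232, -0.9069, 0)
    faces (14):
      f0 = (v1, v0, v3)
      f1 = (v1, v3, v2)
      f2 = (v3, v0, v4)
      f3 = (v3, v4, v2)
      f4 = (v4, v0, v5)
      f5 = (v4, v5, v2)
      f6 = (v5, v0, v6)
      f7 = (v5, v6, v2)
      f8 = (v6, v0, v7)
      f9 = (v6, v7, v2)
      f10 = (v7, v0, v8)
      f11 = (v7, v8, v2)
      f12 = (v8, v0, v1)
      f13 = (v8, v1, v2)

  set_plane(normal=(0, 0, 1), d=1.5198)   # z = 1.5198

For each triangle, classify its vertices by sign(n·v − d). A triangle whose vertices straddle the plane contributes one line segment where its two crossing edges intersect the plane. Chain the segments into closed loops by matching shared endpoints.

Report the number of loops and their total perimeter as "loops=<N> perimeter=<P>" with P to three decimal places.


Straddling triangles (7 of 14):
  (v1,v3,v2) [--+] → (0.0766592, 0.0961314, 1.5198)–(0.12296, 0, 1.5198)  len=0.1067
  (v3,v4,v2) [--+] → (-0.0273586, 0.119875, 1.5198)–(0.0766592, 0.0961314, 1.5198)  len=0.1067
  (v4,v5,v2) [--+] → (-0.110781, 0.0533498, 1.5198)–(-0.0273586, 0.119875, 1.5198)  len=0.1067
  (v5,v6,v2) [--+] → (-0.110781, -0.0533498, 1.5198)–(-0.110781, 0.0533498, 1.5198)  len=0.1067
  (v6,v7,v2) [--+] → (-0.0273586, -0.119875, 1.5198)–(-0.110781, -0.0533498, 1.5198)  len=0.1067
  (v7,v8,v2) [--+] → (0.0766592, -0.0961314, 1.5198)–(-0.0273586, -0.119875, 1.5198)  len=0.1067
  (v8,v1,v2) [--+] → (0.12296, 0, 1.5198)–(0.0766592, -0.0961314, 1.5198)  len=0.1067

Chained into 1 loop(s):
  loop 1: 7 segments, perimeter = 0.7469
Total perimeter = 0.747

loops=1 perimeter=0.747


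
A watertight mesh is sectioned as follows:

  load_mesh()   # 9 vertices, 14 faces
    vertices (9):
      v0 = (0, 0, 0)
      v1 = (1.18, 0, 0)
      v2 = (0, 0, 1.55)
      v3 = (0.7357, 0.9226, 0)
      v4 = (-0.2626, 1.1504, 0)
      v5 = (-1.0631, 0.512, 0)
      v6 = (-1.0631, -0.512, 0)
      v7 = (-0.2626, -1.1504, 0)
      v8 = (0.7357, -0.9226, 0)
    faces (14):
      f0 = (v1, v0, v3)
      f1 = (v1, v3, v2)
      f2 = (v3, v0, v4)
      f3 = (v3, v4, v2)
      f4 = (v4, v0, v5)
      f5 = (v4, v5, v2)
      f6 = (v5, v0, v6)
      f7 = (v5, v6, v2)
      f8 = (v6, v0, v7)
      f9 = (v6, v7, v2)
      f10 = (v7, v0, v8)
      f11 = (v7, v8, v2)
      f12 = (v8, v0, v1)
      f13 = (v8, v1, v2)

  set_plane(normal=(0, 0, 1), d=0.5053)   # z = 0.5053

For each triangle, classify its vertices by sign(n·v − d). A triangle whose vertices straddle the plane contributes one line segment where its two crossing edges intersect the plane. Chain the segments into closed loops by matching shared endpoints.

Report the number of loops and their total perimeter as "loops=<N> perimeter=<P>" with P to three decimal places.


Straddling triangles (7 of 14):
  (v1,v3,v2) [--+] → (0.495862, 0.621832, 0.5053)–(0.79532, 0, 0.5053)  len=0.6902
  (v3,v4,v2) [--+] → (-0.176992, 0.77537, 0.5053)–(0.495862, 0.621832, 0.5053)  len=0.6901
  (v4,v5,v2) [--+] → (-0.716529, 0.345088, 0.5053)–(-0.176992, 0.77537, 0.5053)  len=0.6901
  (v5,v6,v2) [--+] → (-0.716529, -0.345088, 0.5053)–(-0.716529, 0.345088, 0.5053)  len=0.6902
  (v6,v7,v2) [--+] → (-0.176992, -0.77537, 0.5053)–(-0.716529, -0.345088, 0.5053)  len=0.6901
  (v7,v8,v2) [--+] → (0.495862, -0.621832, 0.5053)–(-0.176992, -0.77537, 0.5053)  len=0.6901
  (v8,v1,v2) [--+] → (0.79532, 0, 0.5053)–(0.495862, -0.621832, 0.5053)  len=0.6902

Chained into 1 loop(s):
  loop 1: 7 segments, perimeter = 4.8310
Total perimeter = 4.831

loops=1 perimeter=4.831


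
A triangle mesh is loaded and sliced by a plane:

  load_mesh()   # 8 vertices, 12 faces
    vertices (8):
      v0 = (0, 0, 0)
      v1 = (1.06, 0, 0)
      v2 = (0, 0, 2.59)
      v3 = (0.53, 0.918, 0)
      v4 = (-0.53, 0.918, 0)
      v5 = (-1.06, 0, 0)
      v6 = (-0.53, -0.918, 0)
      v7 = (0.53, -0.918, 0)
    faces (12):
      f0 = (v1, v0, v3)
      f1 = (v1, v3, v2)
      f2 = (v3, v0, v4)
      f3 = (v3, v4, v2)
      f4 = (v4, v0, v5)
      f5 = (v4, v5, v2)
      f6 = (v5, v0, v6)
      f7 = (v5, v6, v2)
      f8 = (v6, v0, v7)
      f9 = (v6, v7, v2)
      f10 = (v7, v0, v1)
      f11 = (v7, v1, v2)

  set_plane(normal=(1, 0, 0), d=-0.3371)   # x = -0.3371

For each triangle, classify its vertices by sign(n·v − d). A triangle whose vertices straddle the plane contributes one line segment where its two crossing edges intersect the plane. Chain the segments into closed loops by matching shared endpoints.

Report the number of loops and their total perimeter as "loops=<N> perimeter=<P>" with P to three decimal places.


Straddling triangles (8 of 12):
  (v3,v0,v4) [++-] → (-0.3371, 0.583883, 0)–(-0.3371, 0.918, 0)  len=0.3341
  (v3,v4,v2) [+-+] → (-0.3371, 0.918, 0)–(-0.3371, 0.583883, 0.942662)  len=1.0001
  (v4,v0,v5) [-+-] → (-0.3371, 0.583883, 0)–(-0.3371, 0, 0)  len=0.5839
  (v4,v5,v2) [--+] → (-0.3371, 0, 1.76633)–(-0.3371, 0.583883, 0.942662)  len=1.0096
  (v5,v0,v6) [-+-] → (-0.3371, 0, 0)–(-0.3371, -0.583883, 0)  len=0.5839
  (v5,v6,v2) [--+] → (-0.3371, -0.583883, 0.942662)–(-0.3371, 0, 1.76633)  len=1.0096
  (v6,v0,v7) [-++] → (-0.3371, -0.583883, 0)–(-0.3371, -0.918, 0)  len=0.3341
  (v6,v7,v2) [-++] → (-0.3371, -0.918, 0)–(-0.3371, -0.583883, 0.942662)  len=1.0001

Chained into 1 loop(s):
  loop 1: 8 segments, perimeter = 5.8555
Total perimeter = 5.856

loops=1 perimeter=5.856


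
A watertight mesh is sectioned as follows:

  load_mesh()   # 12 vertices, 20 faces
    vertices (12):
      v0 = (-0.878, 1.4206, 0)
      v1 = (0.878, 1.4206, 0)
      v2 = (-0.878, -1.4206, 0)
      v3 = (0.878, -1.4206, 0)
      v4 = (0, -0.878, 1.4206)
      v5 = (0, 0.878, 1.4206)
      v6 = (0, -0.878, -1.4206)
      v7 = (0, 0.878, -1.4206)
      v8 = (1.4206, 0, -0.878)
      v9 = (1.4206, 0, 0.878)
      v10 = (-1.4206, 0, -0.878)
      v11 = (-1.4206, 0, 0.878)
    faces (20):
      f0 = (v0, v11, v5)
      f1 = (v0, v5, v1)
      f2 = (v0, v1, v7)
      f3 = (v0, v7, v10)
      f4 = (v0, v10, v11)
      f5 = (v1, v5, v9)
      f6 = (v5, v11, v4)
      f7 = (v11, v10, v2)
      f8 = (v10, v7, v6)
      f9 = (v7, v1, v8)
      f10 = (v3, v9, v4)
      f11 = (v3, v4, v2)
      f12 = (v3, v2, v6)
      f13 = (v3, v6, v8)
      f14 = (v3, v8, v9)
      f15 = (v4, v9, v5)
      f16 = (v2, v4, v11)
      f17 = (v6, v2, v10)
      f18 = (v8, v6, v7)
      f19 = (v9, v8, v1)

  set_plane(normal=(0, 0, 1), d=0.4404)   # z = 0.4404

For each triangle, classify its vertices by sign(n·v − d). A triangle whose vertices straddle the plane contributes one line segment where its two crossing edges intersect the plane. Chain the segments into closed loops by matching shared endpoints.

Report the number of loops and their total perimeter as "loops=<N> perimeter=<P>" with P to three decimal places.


Straddling triangles (10 of 20):
  (v0,v11,v5) [-++] → (-1.15017, 0.708035, 0.4404)–(-0.605811, 1.25239, 0.4404)  len=0.7698
  (v0,v5,v1) [-+-] → (-0.605811, 1.25239, 0.4404)–(0.605811, 1.25239, 0.4404)  len=1.2116
  (v0,v10,v11) [--+] → (-1.4206, 0, 0.4404)–(-1.15017, 0.708035, 0.4404)  len=0.7579
  (v1,v5,v9) [-++] → (0.605811, 1.25239, 0.4404)–(1.15017, 0.708035, 0.4404)  len=0.7698
  (v11,v10,v2) [+--] → (-1.4206, 0, 0.4404)–(-1.15017, -0.708035, 0.4404)  len=0.7579
  (v3,v9,v4) [-++] → (1.15017, -0.708035, 0.4404)–(0.605811, -1.25239, 0.4404)  len=0.7698
  (v3,v4,v2) [-+-] → (0.605811, -1.25239, 0.4404)–(-0.605811, -1.25239, 0.4404)  len=1.2116
  (v3,v8,v9) [--+] → (1.4206, 0, 0.4404)–(1.15017, -0.708035, 0.4404)  len=0.7579
  (v2,v4,v11) [-++] → (-0.605811, -1.25239, 0.4404)–(-1.15017, -0.708035, 0.4404)  len=0.7698
  (v9,v8,v1) [+--] → (1.4206, 0, 0.4404)–(1.15017, 0.708035, 0.4404)  len=0.7579

Chained into 1 loop(s):
  loop 1: 10 segments, perimeter = 8.5343
Total perimeter = 8.534

loops=1 perimeter=8.534


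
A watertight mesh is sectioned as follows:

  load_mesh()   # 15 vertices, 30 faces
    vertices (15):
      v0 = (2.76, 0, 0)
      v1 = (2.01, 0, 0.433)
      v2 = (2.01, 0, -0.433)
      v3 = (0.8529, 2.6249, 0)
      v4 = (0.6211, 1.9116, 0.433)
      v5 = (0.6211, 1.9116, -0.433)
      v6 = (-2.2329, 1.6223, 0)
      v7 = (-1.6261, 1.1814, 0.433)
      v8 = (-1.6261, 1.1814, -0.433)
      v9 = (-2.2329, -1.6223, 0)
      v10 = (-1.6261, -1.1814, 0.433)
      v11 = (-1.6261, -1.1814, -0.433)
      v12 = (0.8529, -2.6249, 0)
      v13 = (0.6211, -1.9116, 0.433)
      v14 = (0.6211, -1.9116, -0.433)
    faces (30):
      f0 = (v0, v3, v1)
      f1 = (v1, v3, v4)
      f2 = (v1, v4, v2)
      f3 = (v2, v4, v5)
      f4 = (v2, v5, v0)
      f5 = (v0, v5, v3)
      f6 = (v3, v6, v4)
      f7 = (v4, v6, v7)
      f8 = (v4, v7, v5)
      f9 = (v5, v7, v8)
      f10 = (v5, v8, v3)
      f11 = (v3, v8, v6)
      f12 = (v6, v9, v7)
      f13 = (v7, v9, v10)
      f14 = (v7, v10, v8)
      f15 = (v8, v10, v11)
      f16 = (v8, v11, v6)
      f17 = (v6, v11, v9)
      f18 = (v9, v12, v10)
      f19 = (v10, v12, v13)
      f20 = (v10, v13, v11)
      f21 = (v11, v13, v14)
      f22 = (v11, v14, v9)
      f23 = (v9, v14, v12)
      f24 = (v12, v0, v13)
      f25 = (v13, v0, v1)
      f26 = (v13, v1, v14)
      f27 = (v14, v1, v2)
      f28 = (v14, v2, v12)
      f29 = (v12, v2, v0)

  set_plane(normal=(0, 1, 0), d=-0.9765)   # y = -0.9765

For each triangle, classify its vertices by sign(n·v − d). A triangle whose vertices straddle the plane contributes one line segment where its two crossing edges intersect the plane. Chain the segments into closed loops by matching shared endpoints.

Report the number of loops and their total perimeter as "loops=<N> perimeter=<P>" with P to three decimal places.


loops=2 perimeter=4.955

Straddling triangles (12 of 30):
  (v6,v9,v7) [+-+] → (-2.2329, -0.9765, 0)–(-2.09313, -0.9765, 0.0997366)  len=0.1717
  (v7,v9,v10) [+--] → (-2.09313, -0.9765, 0.0997366)–(-1.6261, -0.9765, 0.433)  len=0.5737
  (v7,v10,v8) [+-+] → (-1.6261, -0.9765, 0.433)–(-1.6261, -0.9765, 0.357901)  len=0.0751
  (v8,v10,v11) [+--] → (-1.6261, -0.9765, 0.357901)–(-1.6261, -0.9765, -0.433)  len=0.7909
  (v8,v11,v6) [+-+] → (-1.6261, -0.9765, -0.433)–(-1.67045, -0.9765, -0.401355)  len=0.0545
  (v6,v11,v9) [+--] → (-1.67045, -0.9765, -0.401355)–(-2.2329, -0.9765, 0)  len=0.6910
  (v12,v0,v13) [-+-] → (2.05053, -0.9765, 0)–(1.66739, -0.9765, 0.221189)  len=0.4424
  (v13,v0,v1) [-++] → (1.66739, -0.9765, 0.221189)–(1.30051, -0.9765, 0.433)  len=0.4236
  (v13,v1,v14) [-+-] → (1.30051, -0.9765, 0.433)–(1.30051, -0.9765, -0.00937759)  len=0.4424
  (v14,v1,v2) [-++] → (1.30051, -0.9765, -0.00937759)–(1.30051, -0.9765, -0.433)  len=0.4236
  (v14,v2,v12) [-+-] → (1.30051, -0.9765, -0.433)–(1.57954, -0.9765, -0.271918)  len=0.3222
  (v12,v2,v0) [-++] → (1.57954, -0.9765, -0.271918)–(2.05053, -0.9765, 0)  len=0.5438

Chained into 2 loop(s):
  loop 1: 6 segments, perimeter = 2.3569
  loop 2: 6 segments, perimeter = 2.5981
Total perimeter = 4.955


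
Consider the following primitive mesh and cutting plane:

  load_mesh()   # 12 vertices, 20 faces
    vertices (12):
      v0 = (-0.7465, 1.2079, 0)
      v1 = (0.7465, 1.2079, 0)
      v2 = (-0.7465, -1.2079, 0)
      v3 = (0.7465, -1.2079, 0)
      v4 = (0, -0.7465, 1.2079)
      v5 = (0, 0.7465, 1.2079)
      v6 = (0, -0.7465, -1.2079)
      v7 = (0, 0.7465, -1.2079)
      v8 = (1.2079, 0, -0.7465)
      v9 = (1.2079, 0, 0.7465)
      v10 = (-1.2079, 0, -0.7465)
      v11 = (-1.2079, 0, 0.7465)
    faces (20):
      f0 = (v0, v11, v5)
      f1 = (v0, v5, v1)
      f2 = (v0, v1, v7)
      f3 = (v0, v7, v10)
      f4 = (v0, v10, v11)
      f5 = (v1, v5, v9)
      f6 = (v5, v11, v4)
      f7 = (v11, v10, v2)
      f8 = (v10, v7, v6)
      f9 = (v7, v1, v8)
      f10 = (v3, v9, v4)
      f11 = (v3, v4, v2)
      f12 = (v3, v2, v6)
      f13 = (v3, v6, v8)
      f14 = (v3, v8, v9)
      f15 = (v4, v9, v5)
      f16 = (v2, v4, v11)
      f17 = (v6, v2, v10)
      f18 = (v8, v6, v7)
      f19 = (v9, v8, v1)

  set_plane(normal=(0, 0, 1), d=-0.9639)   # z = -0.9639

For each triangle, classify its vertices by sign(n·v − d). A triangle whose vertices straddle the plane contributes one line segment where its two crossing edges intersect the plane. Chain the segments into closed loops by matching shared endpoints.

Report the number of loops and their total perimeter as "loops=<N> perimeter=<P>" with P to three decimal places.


loops=1 perimeter=4.770

Straddling triangles (8 of 20):
  (v0,v1,v7) [++-] → (0.150796, 0.839704, -0.9639)–(-0.150796, 0.839704, -0.9639)  len=0.3016
  (v0,v7,v10) [+-+] → (-0.150796, 0.839704, -0.9639)–(-0.638768, 0.351732, -0.9639)  len=0.6901
  (v10,v7,v6) [+--] → (-0.638768, 0.351732, -0.9639)–(-0.638768, -0.351732, -0.9639)  len=0.7035
  (v7,v1,v8) [-++] → (0.150796, 0.839704, -0.9639)–(0.638768, 0.351732, -0.9639)  len=0.6901
  (v3,v2,v6) [++-] → (-0.150796, -0.839704, -0.9639)–(0.150796, -0.839704, -0.9639)  len=0.3016
  (v3,v6,v8) [+-+] → (0.150796, -0.839704, -0.9639)–(0.638768, -0.351732, -0.9639)  len=0.6901
  (v6,v2,v10) [-++] → (-0.150796, -0.839704, -0.9639)–(-0.638768, -0.351732, -0.9639)  len=0.6901
  (v8,v6,v7) [+--] → (0.638768, -0.351732, -0.9639)–(0.638768, 0.351732, -0.9639)  len=0.7035

Chained into 1 loop(s):
  loop 1: 8 segments, perimeter = 4.7705
Total perimeter = 4.770
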